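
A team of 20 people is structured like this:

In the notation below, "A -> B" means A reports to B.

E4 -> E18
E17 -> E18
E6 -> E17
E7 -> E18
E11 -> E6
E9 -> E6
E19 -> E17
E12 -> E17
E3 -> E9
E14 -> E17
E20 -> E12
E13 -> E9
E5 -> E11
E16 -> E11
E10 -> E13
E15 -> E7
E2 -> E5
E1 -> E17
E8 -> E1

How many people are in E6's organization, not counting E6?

E6 directly manages E11, E9. Under E11: E16, E5, E2 (3). Under E9: E13, E10, E3 (3). So E6's organization is 2 direct reports plus everyone under them: 4 + 4 = 8.

8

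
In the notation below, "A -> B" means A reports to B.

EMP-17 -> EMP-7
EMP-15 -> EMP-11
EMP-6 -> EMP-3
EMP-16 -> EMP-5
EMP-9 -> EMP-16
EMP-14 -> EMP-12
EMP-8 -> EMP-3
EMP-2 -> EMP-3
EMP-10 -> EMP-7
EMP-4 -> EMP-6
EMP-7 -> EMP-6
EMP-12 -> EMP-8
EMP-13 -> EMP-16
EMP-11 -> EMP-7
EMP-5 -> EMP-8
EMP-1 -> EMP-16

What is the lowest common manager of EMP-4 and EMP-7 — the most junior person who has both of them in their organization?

EMP-6

EMP-4's chain of managers is EMP-6, EMP-3. EMP-7's chain of managers is EMP-6, EMP-3. The first manager that appears in both chains is EMP-6.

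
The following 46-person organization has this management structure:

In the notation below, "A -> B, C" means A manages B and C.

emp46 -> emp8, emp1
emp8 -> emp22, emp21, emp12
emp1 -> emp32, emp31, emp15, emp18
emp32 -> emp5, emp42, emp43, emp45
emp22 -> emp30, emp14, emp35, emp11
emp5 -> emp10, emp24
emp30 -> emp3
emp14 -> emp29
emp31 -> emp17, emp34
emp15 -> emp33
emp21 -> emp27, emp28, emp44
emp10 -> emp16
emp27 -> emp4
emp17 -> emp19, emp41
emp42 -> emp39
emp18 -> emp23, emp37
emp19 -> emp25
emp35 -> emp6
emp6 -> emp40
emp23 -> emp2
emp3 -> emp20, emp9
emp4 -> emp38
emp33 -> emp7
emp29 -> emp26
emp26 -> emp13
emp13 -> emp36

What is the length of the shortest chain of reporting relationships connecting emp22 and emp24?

emp22 is 2 levels below emp46, and emp24 is 4 levels below emp46 (their lowest common manager). The shortest path runs up from emp22 to emp46 and back down to emp24: 2 + 4 = 6 links.

6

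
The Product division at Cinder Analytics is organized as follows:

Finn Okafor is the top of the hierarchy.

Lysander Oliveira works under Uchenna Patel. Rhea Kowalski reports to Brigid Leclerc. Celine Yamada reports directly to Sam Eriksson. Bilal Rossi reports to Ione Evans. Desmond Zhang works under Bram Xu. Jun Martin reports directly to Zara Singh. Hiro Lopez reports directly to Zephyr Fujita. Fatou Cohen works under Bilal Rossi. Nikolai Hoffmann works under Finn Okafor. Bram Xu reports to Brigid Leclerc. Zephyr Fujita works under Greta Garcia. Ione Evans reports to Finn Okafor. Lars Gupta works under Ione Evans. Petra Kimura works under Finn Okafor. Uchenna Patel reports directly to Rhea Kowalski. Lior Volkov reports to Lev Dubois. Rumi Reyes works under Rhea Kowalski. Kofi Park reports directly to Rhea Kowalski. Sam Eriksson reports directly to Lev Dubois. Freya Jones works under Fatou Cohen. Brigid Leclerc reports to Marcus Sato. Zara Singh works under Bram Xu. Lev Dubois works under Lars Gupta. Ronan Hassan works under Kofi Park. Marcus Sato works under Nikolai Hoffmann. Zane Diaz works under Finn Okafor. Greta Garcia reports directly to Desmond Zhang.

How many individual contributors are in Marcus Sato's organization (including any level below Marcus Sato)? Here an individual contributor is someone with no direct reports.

The people in Marcus Sato's organization with no one reporting to them are Rumi Reyes, Lysander Oliveira, Ronan Hassan, Jun Martin, Hiro Lopez. That is 5.

5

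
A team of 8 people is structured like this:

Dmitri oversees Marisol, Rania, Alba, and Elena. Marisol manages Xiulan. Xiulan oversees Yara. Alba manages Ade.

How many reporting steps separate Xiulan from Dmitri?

Chain from Xiulan up to Dmitri: Xiulan → Marisol → Dmitri. That is 2 steps up, so Xiulan is 2 levels below Dmitri.

2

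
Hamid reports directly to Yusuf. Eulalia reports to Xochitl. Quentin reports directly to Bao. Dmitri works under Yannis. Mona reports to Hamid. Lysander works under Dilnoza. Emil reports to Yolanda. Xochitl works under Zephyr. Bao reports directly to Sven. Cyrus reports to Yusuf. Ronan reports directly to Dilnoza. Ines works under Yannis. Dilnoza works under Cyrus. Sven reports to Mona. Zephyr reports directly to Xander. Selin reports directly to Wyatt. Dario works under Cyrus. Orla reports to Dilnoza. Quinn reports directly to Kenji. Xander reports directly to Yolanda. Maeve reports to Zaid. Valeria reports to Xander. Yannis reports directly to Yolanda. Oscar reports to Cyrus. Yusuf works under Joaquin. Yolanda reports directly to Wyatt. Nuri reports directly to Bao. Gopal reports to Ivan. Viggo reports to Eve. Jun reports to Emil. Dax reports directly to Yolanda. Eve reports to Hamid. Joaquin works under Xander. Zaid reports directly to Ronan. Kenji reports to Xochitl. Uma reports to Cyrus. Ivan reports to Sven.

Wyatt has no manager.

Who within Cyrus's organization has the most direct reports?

Cyrus

Direct-report counts within Cyrus's organization: Cyrus has 4; Dilnoza has 3; Ronan has 1; Zaid has 1. The largest is 4, held by Cyrus.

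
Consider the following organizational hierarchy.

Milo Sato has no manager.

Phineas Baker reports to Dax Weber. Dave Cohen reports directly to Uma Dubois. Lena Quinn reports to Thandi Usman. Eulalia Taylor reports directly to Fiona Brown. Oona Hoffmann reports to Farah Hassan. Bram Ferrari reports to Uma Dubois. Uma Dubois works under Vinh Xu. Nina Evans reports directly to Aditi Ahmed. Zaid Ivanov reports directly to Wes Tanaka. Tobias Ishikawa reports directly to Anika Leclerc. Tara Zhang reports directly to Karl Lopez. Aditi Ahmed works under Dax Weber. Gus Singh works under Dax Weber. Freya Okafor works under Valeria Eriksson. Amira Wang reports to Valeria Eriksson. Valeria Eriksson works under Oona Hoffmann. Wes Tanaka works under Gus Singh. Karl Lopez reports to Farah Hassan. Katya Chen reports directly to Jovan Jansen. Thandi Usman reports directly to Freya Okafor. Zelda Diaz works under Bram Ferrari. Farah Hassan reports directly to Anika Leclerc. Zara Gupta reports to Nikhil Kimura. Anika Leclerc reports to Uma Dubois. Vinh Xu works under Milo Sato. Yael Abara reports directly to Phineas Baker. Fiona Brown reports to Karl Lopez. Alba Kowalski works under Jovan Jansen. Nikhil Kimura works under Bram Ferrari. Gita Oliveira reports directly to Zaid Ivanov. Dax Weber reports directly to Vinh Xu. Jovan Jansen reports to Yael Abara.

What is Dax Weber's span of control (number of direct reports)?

3

Dax Weber directly manages Gus Singh, Phineas Baker, Aditi Ahmed. That is 3 direct reports.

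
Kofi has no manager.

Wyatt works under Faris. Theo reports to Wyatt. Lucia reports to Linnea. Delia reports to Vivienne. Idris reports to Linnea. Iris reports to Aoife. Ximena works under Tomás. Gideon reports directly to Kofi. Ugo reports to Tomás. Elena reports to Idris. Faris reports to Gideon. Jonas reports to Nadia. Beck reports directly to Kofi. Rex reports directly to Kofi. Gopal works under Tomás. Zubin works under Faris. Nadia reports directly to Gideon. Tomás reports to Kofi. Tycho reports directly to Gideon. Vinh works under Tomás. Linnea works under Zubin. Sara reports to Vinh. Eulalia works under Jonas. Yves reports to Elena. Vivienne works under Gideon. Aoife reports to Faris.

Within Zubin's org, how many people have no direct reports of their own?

The people in Zubin's organization with no one reporting to them are Lucia, Yves. That is 2.

2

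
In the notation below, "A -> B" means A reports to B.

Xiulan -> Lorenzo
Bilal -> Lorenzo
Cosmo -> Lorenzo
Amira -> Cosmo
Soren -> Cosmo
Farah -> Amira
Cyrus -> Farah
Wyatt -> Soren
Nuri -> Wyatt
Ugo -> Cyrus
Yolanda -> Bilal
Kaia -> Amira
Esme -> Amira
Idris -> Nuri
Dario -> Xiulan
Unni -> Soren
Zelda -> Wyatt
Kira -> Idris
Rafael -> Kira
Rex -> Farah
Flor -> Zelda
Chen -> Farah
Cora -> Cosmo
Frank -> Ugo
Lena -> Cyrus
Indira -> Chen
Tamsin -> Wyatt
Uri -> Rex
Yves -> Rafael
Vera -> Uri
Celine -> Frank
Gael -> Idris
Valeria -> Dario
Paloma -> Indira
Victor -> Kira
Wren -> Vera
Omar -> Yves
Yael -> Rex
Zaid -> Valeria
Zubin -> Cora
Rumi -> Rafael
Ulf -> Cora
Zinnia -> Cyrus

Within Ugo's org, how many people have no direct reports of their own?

The only person in Ugo's organization with no one reporting to them is Celine. That is 1.

1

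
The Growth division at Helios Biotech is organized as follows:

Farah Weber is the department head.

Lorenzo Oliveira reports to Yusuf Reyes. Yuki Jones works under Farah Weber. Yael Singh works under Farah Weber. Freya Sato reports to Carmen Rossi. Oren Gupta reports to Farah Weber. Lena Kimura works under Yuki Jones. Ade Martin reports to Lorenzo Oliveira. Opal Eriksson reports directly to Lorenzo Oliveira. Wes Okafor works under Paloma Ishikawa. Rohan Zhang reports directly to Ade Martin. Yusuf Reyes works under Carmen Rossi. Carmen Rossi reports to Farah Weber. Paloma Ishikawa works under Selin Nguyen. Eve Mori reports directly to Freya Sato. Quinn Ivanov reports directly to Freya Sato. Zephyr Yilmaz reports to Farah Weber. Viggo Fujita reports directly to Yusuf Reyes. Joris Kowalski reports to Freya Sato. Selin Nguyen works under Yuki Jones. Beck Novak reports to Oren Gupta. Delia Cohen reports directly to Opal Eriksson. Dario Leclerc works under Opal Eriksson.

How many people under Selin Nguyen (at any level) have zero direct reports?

1

The only person in Selin Nguyen's organization with no one reporting to them is Wes Okafor. That is 1.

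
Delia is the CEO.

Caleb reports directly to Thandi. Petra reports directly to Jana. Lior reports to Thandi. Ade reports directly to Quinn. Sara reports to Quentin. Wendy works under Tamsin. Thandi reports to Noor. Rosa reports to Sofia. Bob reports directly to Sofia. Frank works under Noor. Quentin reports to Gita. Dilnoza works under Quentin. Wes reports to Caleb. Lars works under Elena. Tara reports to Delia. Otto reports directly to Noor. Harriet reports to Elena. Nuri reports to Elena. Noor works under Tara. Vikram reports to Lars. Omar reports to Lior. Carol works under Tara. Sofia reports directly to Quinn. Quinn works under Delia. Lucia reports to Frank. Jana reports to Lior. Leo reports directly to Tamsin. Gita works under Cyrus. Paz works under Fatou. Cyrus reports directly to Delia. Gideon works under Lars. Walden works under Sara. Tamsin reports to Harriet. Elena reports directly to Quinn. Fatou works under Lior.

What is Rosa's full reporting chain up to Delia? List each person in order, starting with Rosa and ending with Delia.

Rosa -> Sofia -> Quinn -> Delia

Rosa reports to Sofia. Sofia reports to Quinn. Quinn reports to Delia. Delia is at the top.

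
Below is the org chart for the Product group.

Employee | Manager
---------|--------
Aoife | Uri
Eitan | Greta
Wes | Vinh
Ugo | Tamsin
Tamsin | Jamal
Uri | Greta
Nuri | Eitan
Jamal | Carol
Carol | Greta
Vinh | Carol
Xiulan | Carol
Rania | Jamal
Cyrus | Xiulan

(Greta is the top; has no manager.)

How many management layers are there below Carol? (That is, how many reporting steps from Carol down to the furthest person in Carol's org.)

3

The longest chain under Carol runs Carol → Jamal → Tamsin → Ugo, which is 3 levels below Carol.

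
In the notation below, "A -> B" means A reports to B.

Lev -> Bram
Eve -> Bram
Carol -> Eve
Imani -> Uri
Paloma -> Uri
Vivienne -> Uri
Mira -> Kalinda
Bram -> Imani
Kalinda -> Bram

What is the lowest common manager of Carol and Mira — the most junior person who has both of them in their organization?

Bram

Carol's chain of managers is Eve, Bram, Imani, Uri. Mira's chain of managers is Kalinda, Bram, Imani, Uri. The first manager that appears in both chains is Bram.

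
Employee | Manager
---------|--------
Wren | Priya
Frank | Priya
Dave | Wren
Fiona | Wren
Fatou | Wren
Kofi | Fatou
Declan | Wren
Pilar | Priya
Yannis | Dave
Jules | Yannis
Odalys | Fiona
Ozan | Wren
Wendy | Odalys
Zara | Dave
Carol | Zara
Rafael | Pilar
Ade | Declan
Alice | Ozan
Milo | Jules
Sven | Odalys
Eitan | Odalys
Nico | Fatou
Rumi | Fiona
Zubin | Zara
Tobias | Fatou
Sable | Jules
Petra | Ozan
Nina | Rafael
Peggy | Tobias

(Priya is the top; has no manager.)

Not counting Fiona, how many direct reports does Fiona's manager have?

Fiona reports to Wren. Wren's other direct reports are Dave, Fatou, Declan, Ozan — 4 peers.

4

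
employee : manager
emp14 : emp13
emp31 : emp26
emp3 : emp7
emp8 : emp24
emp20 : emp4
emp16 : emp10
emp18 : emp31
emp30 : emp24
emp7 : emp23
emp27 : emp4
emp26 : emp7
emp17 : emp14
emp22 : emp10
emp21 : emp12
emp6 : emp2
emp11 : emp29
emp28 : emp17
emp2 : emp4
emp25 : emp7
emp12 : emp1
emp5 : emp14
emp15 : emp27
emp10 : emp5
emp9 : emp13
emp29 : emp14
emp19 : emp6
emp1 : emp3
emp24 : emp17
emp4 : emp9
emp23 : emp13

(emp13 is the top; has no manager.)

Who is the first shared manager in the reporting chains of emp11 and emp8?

emp14

emp11's chain of managers is emp29, emp14, emp13. emp8's chain of managers is emp24, emp17, emp14, emp13. The first manager that appears in both chains is emp14.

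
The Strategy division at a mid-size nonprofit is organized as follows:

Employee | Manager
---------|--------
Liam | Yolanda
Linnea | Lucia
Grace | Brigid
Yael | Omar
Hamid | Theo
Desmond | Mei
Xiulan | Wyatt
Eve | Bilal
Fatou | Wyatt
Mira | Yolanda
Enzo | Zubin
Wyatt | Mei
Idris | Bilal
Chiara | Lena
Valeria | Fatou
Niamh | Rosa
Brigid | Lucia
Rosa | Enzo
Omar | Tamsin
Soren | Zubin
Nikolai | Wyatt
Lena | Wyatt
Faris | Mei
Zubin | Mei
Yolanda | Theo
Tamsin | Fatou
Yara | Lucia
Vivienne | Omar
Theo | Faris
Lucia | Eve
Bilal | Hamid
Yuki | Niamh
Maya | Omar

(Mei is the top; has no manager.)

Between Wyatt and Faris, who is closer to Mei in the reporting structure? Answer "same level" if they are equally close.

Both Wyatt and Faris are 1 level below Mei.

same level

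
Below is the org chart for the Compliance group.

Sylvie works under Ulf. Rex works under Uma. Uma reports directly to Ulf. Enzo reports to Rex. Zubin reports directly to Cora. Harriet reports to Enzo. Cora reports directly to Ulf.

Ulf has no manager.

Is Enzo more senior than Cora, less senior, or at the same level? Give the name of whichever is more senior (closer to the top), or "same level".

Enzo is 3 levels below Ulf; Cora is 1. Cora is higher.

Cora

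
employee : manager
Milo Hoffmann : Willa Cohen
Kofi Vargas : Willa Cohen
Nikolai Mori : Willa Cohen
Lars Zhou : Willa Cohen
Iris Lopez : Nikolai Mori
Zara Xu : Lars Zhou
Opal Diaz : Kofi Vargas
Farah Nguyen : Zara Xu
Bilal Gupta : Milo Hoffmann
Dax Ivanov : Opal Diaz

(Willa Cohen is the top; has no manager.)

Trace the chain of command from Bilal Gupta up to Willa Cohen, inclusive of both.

Bilal Gupta reports to Milo Hoffmann. Milo Hoffmann reports to Willa Cohen. Willa Cohen is at the top.

Bilal Gupta -> Milo Hoffmann -> Willa Cohen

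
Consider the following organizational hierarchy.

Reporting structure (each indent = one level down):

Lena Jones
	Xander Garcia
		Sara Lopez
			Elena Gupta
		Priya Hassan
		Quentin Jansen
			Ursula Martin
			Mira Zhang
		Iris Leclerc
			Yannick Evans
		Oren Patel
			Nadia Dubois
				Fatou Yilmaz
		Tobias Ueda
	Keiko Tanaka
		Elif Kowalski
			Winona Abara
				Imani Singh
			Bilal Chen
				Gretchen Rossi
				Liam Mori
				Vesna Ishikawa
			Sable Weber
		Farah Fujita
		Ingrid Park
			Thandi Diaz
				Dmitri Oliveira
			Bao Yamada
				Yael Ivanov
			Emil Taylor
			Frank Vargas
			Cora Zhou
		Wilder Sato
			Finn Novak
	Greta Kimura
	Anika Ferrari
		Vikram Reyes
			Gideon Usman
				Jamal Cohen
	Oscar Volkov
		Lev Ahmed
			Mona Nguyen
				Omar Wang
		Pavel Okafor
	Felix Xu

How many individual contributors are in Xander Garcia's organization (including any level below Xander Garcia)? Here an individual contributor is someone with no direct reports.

7

The people in Xander Garcia's organization with no one reporting to them are Tobias Ueda, Fatou Yilmaz, Yannick Evans, Mira Zhang, Ursula Martin, Priya Hassan, Elena Gupta. That is 7.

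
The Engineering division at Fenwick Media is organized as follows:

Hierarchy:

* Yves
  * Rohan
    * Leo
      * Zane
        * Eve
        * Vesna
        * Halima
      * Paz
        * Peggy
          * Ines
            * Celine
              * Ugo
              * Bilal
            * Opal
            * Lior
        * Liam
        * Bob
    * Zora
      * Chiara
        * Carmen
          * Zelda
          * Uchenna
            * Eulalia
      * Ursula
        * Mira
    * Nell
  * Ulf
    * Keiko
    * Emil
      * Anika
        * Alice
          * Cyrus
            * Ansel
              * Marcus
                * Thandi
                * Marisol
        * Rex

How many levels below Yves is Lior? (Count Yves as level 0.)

6

Chain from Lior up to Yves: Lior → Ines → Peggy → Paz → Leo → Rohan → Yves. That is 6 steps up, so Lior is 6 levels below Yves.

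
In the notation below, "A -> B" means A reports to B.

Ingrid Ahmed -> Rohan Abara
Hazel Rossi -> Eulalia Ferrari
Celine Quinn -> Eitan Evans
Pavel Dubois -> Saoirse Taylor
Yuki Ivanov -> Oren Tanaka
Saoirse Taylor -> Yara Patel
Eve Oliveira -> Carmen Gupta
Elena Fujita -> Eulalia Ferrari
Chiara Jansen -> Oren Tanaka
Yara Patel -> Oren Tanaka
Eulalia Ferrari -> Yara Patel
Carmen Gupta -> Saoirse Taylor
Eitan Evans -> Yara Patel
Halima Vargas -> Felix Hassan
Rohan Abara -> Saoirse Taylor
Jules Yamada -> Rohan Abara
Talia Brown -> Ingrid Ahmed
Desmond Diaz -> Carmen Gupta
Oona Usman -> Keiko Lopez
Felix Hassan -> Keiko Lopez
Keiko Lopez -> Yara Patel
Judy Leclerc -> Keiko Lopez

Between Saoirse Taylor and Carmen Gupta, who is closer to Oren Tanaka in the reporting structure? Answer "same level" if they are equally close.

Saoirse Taylor is 2 levels below Oren Tanaka; Carmen Gupta is 3. Saoirse Taylor is higher.

Saoirse Taylor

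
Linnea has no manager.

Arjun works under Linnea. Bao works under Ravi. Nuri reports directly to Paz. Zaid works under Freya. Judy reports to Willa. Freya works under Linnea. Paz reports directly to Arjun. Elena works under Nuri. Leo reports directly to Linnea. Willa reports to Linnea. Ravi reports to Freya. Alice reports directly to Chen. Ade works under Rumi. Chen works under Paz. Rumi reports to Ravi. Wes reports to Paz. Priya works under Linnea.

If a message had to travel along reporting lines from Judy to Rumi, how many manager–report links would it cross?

5

Judy is 2 levels below Linnea, and Rumi is 3 levels below Linnea (their lowest common manager). The shortest path runs up from Judy to Linnea and back down to Rumi: 2 + 3 = 5 links.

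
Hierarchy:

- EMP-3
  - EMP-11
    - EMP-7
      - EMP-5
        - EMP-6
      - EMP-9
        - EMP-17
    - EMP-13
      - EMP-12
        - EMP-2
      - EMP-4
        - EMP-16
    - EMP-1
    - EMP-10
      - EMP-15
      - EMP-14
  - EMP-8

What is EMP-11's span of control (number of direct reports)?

4

EMP-11 directly manages EMP-7, EMP-13, EMP-1, EMP-10. That is 4 direct reports.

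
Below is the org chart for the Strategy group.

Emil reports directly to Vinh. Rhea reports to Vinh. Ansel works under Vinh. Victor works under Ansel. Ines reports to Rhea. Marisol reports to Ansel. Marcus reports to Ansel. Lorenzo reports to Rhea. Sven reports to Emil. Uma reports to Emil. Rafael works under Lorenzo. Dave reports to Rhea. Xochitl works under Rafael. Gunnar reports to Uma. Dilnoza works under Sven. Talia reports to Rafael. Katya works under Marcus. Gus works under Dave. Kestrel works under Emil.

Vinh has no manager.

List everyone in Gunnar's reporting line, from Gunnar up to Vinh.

Gunnar -> Uma -> Emil -> Vinh

Gunnar reports to Uma. Uma reports to Emil. Emil reports to Vinh. Vinh is at the top.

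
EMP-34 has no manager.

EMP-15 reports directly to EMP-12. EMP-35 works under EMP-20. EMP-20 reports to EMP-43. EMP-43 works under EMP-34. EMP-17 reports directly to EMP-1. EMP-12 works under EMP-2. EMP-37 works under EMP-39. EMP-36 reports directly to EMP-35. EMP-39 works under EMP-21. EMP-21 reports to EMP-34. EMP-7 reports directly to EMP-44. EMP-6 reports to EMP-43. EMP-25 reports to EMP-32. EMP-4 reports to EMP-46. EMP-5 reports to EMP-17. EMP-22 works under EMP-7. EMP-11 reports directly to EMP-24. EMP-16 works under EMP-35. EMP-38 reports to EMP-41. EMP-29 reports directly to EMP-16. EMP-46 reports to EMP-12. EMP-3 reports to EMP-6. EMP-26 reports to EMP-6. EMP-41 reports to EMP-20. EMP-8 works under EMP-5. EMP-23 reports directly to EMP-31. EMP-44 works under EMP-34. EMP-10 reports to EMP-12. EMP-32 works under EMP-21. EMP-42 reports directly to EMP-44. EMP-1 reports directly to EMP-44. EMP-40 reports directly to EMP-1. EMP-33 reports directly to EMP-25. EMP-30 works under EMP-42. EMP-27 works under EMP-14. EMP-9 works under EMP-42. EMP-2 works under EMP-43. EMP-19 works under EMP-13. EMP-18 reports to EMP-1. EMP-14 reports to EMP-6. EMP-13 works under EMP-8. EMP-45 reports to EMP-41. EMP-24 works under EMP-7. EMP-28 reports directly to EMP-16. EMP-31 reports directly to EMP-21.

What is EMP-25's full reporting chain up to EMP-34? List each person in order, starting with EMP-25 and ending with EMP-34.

EMP-25 reports to EMP-32. EMP-32 reports to EMP-21. EMP-21 reports to EMP-34. EMP-34 is at the top.

EMP-25 -> EMP-32 -> EMP-21 -> EMP-34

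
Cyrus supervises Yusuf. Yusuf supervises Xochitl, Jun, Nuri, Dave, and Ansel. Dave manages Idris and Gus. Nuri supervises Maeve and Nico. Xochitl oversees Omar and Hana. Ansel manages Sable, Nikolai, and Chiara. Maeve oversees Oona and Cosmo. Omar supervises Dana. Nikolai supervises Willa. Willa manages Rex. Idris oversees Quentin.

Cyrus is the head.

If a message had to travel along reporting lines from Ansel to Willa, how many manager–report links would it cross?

2

Willa is in Ansel's organization: the chain from Willa up to Ansel is Willa → Nikolai → Ansel, which is 2 links.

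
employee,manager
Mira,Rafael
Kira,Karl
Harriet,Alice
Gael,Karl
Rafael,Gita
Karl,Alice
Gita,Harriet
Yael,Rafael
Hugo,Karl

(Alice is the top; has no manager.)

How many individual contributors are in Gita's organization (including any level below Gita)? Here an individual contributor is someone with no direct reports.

The people in Gita's organization with no one reporting to them are Mira, Yael. That is 2.

2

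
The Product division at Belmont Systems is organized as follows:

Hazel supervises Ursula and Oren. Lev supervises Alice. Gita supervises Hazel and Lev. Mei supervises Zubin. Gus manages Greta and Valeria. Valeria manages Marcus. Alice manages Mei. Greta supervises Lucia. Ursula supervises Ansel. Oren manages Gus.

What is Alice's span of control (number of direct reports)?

1

Alice directly manages Mei. That is 1 direct report.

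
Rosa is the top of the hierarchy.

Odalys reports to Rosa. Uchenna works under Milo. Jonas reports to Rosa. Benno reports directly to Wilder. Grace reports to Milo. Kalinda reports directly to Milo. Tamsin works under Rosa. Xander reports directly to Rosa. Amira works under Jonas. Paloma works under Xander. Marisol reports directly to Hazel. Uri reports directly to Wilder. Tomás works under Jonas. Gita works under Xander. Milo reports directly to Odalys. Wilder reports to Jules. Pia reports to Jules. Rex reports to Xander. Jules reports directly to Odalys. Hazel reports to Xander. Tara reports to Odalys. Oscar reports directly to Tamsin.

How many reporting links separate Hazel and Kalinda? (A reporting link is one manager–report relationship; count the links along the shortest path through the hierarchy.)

5

Hazel is 2 levels below Rosa, and Kalinda is 3 levels below Rosa (their lowest common manager). The shortest path runs up from Hazel to Rosa and back down to Kalinda: 2 + 3 = 5 links.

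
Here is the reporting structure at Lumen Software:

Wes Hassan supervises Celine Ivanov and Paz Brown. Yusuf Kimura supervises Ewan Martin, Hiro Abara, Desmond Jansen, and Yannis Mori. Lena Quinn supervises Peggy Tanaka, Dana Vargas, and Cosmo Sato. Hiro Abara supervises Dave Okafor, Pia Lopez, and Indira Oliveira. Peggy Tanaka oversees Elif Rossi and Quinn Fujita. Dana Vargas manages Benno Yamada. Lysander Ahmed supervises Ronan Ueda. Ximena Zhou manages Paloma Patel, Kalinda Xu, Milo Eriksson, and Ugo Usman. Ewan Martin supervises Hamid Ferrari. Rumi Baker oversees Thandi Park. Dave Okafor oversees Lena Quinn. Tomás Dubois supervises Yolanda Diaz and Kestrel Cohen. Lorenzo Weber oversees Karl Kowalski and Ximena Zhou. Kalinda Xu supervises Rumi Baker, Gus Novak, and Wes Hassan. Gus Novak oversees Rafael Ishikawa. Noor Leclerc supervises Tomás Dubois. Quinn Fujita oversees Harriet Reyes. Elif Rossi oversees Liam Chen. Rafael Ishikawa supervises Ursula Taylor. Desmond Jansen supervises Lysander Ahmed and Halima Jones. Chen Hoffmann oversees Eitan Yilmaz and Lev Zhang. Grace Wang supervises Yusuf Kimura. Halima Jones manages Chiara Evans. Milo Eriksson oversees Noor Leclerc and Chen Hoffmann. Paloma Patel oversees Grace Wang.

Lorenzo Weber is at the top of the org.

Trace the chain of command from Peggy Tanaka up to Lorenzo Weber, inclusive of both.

Peggy Tanaka -> Lena Quinn -> Dave Okafor -> Hiro Abara -> Yusuf Kimura -> Grace Wang -> Paloma Patel -> Ximena Zhou -> Lorenzo Weber

Peggy Tanaka reports to Lena Quinn. Lena Quinn reports to Dave Okafor. Dave Okafor reports to Hiro Abara. Hiro Abara reports to Yusuf Kimura. Yusuf Kimura reports to Grace Wang. Grace Wang reports to Paloma Patel. Paloma Patel reports to Ximena Zhou. Ximena Zhou reports to Lorenzo Weber. Lorenzo Weber is at the top.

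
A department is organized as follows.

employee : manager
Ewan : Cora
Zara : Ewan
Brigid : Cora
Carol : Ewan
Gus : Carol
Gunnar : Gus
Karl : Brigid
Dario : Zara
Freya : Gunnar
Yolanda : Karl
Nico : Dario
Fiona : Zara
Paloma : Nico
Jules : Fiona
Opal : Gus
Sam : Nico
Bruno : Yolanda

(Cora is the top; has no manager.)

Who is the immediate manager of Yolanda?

Yolanda reports directly to Karl.

Karl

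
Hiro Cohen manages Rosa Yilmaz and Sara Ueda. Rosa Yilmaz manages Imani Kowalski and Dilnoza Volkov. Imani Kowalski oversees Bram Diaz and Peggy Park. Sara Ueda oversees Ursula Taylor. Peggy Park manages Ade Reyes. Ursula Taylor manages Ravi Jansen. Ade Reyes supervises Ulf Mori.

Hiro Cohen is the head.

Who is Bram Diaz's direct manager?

Bram Diaz reports directly to Imani Kowalski.

Imani Kowalski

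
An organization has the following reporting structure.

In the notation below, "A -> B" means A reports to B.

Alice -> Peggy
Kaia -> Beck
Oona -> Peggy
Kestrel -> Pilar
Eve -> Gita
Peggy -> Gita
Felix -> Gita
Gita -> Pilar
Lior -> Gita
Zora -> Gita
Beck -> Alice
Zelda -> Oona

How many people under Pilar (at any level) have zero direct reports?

7

The people in Pilar's organization with no one reporting to them are Kestrel, Lior, Felix, Eve, Zora, Kaia, Zelda. That is 7.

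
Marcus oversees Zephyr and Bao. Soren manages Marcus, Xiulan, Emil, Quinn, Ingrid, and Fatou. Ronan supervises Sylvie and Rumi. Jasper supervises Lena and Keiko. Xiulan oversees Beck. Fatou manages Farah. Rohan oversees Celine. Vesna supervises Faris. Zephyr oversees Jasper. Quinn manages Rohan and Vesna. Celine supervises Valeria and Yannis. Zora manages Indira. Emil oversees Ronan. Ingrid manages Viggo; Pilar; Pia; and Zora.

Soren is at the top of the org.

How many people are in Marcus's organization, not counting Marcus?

Marcus directly manages Zephyr, Bao. Under Zephyr: Jasper, Keiko, Lena (3). Bao has no reports. So Marcus's organization is 2 direct reports plus everyone under them: 4 + 1 = 5.

5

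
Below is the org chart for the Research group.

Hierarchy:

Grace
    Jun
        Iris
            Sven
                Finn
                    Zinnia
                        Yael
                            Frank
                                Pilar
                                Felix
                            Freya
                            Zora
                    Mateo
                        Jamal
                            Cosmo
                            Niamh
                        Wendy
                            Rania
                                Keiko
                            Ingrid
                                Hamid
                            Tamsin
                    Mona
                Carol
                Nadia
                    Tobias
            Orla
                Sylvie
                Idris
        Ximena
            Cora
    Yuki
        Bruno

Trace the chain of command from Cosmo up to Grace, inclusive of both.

Cosmo -> Jamal -> Mateo -> Finn -> Sven -> Iris -> Jun -> Grace

Cosmo reports to Jamal. Jamal reports to Mateo. Mateo reports to Finn. Finn reports to Sven. Sven reports to Iris. Iris reports to Jun. Jun reports to Grace. Grace is at the top.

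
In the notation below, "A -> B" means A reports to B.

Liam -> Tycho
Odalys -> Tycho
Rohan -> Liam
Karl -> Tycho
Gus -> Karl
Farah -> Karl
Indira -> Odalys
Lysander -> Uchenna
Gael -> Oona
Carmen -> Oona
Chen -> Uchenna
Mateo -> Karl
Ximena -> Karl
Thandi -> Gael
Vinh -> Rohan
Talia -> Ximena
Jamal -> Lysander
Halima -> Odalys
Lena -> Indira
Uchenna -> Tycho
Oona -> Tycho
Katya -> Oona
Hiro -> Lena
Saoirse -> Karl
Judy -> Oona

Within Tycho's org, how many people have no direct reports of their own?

14

The people in Tycho's organization with no one reporting to them are Vinh, Thandi, Carmen, Katya, Judy, Jamal, Chen, Hiro, Halima, Saoirse, Gus, Mateo, Farah, Talia. That is 14.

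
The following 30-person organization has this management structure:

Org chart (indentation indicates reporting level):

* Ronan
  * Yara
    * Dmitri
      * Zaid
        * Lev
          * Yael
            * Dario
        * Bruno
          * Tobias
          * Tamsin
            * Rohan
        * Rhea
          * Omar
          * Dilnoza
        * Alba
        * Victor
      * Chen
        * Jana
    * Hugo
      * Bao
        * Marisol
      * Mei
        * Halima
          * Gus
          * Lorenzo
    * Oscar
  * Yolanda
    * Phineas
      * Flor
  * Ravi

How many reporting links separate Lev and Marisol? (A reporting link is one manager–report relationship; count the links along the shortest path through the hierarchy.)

Lev is 3 levels below Yara, and Marisol is 3 levels below Yara (their lowest common manager). The shortest path runs up from Lev to Yara and back down to Marisol: 3 + 3 = 6 links.

6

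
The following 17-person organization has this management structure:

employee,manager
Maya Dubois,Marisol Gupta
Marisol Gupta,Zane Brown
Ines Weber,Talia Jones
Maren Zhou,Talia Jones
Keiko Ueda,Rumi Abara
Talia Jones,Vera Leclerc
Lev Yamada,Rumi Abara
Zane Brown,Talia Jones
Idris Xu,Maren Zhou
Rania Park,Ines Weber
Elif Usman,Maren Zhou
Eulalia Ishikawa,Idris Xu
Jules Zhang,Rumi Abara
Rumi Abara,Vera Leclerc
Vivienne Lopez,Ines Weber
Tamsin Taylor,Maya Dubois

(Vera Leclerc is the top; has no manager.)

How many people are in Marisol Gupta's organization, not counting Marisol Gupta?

2

Marisol Gupta directly manages Maya Dubois. Under Maya Dubois: Tamsin Taylor (1). That's 2 in total.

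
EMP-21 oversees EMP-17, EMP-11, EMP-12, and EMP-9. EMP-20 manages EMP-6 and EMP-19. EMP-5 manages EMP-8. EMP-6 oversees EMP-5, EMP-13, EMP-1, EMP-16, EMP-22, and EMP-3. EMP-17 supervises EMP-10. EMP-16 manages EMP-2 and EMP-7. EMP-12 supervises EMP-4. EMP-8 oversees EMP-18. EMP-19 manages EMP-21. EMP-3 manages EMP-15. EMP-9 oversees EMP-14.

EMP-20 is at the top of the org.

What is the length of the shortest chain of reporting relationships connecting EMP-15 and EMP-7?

EMP-15 is 2 levels below EMP-6, and EMP-7 is 2 levels below EMP-6 (their lowest common manager). The shortest path runs up from EMP-15 to EMP-6 and back down to EMP-7: 2 + 2 = 4 links.

4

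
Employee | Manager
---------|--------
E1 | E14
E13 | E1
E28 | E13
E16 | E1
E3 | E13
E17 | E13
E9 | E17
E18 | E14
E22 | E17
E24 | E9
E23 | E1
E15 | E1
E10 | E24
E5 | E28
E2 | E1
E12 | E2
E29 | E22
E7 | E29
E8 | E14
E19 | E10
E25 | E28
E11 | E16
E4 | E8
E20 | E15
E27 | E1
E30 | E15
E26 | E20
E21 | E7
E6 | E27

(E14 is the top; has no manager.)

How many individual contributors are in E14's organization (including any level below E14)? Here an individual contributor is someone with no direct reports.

13

The people in E14's organization with no one reporting to them are E4, E18, E6, E12, E30, E26, E23, E11, E21, E19, E3, E25, E5. That is 13.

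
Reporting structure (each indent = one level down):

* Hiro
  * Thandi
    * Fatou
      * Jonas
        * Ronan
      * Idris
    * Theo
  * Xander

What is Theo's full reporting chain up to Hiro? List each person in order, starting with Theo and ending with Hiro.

Theo reports to Thandi. Thandi reports to Hiro. Hiro is at the top.

Theo -> Thandi -> Hiro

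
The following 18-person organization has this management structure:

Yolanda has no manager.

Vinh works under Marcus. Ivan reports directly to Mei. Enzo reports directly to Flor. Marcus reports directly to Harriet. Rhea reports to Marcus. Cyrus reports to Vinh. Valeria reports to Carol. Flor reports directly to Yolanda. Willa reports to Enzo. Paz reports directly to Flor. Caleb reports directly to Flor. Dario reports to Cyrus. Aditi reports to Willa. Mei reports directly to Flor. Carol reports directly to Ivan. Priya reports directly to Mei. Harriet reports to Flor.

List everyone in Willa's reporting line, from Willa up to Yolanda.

Willa reports to Enzo. Enzo reports to Flor. Flor reports to Yolanda. Yolanda is at the top.

Willa -> Enzo -> Flor -> Yolanda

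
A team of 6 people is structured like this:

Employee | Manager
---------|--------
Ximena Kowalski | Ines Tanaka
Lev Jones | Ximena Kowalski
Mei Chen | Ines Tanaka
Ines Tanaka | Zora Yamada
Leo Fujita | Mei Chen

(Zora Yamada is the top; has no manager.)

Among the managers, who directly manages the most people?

Ines Tanaka

Direct-report counts: Zora Yamada has 1; Ines Tanaka has 2; Ximena Kowalski has 1; Mei Chen has 1. The largest is 2, held by Ines Tanaka.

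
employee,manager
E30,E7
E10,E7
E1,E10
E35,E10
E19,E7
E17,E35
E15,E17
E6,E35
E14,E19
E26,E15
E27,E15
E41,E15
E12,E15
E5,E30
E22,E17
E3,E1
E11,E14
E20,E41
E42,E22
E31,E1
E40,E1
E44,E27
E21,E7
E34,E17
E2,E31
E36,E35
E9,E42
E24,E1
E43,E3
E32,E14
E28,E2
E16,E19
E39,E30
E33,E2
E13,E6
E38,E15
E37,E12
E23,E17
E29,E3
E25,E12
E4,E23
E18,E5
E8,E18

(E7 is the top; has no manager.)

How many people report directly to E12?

2

E12 directly manages E37, E25. That is 2 direct reports.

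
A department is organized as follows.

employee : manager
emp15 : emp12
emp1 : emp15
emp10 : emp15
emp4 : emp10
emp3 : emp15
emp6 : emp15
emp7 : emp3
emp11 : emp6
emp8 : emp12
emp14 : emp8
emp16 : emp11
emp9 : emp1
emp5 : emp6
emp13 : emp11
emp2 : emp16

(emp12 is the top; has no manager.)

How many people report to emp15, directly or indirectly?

12

emp15 directly manages emp1, emp10, emp3, emp6. Under emp1: emp9 (1). Under emp10: emp4 (1). Under emp3: emp7 (1). Under emp6: emp5, emp11, emp13, emp16, emp2 (5). So emp15's organization is 4 direct reports plus everyone under them: 2 + 2 + 2 + 6 = 12.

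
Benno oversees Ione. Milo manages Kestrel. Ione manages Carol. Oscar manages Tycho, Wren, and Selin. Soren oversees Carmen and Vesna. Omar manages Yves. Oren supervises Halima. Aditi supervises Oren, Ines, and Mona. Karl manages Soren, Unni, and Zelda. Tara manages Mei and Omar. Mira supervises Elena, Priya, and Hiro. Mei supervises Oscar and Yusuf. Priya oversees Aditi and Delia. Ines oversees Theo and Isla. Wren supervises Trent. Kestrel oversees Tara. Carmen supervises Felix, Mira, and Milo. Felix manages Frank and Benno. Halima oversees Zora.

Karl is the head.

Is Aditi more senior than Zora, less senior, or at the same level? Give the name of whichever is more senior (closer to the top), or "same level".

Aditi is 5 levels below Karl; Zora is 8. Aditi is higher.

Aditi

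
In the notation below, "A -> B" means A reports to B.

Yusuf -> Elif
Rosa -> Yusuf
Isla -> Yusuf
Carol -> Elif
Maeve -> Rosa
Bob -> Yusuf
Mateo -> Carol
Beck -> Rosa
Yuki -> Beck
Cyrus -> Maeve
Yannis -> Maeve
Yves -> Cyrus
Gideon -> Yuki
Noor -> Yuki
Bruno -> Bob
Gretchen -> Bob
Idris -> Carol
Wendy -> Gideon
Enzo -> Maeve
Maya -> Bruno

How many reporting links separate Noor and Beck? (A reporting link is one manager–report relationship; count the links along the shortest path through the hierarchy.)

Noor is in Beck's organization: the chain from Noor up to Beck is Noor → Yuki → Beck, which is 2 links.

2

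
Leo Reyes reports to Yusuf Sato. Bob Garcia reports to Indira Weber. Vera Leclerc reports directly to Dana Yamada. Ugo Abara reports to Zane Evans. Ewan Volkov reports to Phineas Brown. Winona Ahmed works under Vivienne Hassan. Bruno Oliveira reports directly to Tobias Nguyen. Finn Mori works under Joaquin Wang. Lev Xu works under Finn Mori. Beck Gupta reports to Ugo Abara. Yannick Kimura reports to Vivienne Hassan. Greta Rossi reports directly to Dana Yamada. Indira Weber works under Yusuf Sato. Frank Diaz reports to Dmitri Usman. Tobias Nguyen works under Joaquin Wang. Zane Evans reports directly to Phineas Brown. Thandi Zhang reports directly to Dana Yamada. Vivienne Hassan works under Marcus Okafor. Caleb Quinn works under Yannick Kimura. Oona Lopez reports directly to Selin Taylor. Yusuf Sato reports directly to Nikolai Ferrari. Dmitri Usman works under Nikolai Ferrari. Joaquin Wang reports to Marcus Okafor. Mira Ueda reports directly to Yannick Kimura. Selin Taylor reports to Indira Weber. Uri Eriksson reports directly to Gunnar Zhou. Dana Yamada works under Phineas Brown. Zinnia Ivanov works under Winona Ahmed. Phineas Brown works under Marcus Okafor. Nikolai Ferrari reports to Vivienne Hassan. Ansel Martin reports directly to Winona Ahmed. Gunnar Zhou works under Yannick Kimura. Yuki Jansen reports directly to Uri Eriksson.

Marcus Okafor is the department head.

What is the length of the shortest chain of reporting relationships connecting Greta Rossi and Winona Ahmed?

Greta Rossi is 3 levels below Marcus Okafor, and Winona Ahmed is 2 levels below Marcus Okafor (their lowest common manager). The shortest path runs up from Greta Rossi to Marcus Okafor and back down to Winona Ahmed: 3 + 2 = 5 links.

5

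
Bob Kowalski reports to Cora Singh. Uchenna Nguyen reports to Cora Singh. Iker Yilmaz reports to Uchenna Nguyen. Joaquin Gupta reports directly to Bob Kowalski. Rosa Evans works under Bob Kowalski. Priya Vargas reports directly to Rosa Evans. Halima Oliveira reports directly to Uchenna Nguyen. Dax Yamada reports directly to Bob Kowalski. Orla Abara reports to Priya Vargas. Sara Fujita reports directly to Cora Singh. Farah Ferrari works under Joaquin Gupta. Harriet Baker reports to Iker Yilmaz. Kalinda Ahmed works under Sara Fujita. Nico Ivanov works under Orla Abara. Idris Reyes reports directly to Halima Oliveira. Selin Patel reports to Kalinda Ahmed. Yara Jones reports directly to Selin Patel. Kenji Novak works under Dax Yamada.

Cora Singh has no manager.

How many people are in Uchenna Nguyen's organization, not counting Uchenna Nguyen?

Uchenna Nguyen directly manages Iker Yilmaz, Halima Oliveira. Under Iker Yilmaz: Harriet Baker (1). Under Halima Oliveira: Idris Reyes (1). So Uchenna Nguyen's organization is 2 direct reports plus everyone under them: 2 + 2 = 4.

4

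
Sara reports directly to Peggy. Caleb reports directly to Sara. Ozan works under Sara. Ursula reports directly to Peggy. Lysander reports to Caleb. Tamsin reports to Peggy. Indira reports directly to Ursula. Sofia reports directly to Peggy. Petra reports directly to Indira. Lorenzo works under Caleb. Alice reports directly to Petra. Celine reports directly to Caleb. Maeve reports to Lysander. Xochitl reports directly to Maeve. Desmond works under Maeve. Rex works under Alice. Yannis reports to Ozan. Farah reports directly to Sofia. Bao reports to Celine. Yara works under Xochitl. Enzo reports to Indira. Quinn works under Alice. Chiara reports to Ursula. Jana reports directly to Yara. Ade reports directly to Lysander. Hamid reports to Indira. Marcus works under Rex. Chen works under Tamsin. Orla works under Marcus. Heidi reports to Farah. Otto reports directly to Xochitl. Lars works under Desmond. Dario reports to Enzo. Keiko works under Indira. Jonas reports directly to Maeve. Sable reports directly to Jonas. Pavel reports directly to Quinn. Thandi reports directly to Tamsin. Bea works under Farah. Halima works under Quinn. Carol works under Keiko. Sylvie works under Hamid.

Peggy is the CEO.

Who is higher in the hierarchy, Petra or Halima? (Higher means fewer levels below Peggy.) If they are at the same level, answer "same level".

Petra

Petra is 3 levels below Peggy; Halima is 6. Petra is higher.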